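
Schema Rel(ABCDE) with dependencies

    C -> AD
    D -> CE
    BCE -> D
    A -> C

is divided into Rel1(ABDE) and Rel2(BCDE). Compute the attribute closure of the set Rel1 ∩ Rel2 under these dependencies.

ABCDE

Rel1 ∩ Rel2 = {BDE}.
D → CE applies, adding C
C → AD applies, adding A
Closure: {ABCDE}.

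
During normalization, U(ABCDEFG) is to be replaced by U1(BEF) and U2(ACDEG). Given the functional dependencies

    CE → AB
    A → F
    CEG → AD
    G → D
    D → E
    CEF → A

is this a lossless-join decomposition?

No

Common attributes: U1 ∩ U2 = {E}.
No dependency enlarges {E}, so (E)⁺ = {E}.
The closure contains neither all of U1 = {BEF} nor all of U2 = {ACDEG}, so the common attributes are not a superkey of either fragment. The join is lossy.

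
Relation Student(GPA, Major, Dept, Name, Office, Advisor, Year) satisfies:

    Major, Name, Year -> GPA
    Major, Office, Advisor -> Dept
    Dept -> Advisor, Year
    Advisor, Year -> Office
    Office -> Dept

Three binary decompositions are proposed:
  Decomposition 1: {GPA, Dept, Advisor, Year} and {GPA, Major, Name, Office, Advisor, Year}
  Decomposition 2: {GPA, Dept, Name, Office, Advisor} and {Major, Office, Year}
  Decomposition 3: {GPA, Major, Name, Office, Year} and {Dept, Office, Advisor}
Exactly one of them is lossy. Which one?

Decomposition 2

Decomposition 1: common = {GPA, Advisor, Year}, closure = {GPA, Dept, Office, Advisor, Year} → lossless.
Decomposition 2: common = {Office}, closure = {Dept, Office, Advisor, Year} → lossy.
Decomposition 3: common = {Office}, closure = {Dept, Office, Advisor, Year} → lossless.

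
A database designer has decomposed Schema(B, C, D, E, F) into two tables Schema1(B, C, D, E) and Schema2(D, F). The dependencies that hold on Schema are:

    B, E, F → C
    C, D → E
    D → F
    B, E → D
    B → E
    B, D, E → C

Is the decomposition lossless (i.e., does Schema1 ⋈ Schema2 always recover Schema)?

Yes

Common attributes: Schema1 ∩ Schema2 = {D}.
Closure of {D}: D → F applies, adding F. So (D)⁺ = {D, F}.
This closure contains every attribute of Schema2, so Schema1 ∩ Schema2 → Schema2. The join is lossless.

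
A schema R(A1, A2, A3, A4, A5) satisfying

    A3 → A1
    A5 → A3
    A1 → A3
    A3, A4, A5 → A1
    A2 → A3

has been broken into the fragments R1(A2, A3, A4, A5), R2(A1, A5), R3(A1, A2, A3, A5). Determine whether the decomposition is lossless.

Yes

Chase test. Columns are A1, A2, A3, A4, A5; row i has aⱼ where attribute j ∈ Ri, else bᵢⱼ.
Initial tableau (one row per fragment):
  row 1: b11 a2 a3 a4 a5
  row 2: a1 b22 b23 b24 a5
  row 3: a1 a2 a3 b34 a5
Rows 1 and 3 agree on A3; apply A3→A1 and equate their A1 entries.
Rows 1 and 2 agree on A5; apply A5→A3 and equate their A3 entries.
Row 1 is now all distinguished symbols — the join is lossless.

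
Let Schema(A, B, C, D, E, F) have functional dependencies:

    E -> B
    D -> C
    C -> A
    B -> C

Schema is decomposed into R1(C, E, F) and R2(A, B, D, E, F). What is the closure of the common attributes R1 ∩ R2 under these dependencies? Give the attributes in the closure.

A, B, C, E, F

R1 ∩ R2 = {E, F}.
E → B applies, adding B
B → C applies, adding C
C → A applies, adding A
Closure: {A, B, C, E, F}.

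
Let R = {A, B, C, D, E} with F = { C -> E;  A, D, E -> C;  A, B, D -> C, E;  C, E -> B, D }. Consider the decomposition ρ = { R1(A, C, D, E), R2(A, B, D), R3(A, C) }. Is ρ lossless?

No

Chase test. Columns are A, B, C, D, E; row i has aⱼ where attribute j ∈ Ri, else bᵢⱼ.
Initial tableau (one row per fragment):
  row 1: a1 b12 a3 a4 a5
  row 2: a1 a2 b23 a4 b25
  row 3: a1 b32 a3 b34 b35
Rows 1 and 3 agree on C; apply C→E and equate their E entries.
Rows 1 and 3 agree on C, E; apply C, E→B, D and equate their B, D entries.
No row becomes fully distinguished — the join is lossy.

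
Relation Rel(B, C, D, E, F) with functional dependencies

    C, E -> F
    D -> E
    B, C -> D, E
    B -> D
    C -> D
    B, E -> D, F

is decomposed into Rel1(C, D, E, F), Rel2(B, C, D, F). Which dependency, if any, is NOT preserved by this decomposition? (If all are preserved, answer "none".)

none

C, E → F lies within Rel1.
D → E lies within Rel1.
B, C → D, E: restricted closure across fragments reaches D, E.
B → D lies within Rel2.
C → D lies within Rel1.
B, E → D, F: restricted closure across fragments reaches D, F.
Every dependency is enforceable on the fragments, so the decomposition is dependency-preserving.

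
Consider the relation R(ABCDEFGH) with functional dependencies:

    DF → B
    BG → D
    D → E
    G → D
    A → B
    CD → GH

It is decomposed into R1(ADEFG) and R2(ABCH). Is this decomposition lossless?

Common attributes: R1 ∩ R2 = {A}.
Closure of {A}: A → B applies, adding B. So (A)⁺ = {AB}.
The closure contains neither all of R1 = {ADEFG} nor all of R2 = {ABCH}, so the common attributes are not a superkey of either fragment. The join is lossy.

No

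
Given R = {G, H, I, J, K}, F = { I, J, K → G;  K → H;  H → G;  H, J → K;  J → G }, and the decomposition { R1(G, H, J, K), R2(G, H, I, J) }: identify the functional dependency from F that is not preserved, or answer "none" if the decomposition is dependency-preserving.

I, J, K → G: restricted closure across fragments reaches G.
K → H lies within R1.
H → G lies within R1.
H, J → K lies within R1.
J → G lies within R1.
Every dependency is enforceable on the fragments, so the decomposition is dependency-preserving.

none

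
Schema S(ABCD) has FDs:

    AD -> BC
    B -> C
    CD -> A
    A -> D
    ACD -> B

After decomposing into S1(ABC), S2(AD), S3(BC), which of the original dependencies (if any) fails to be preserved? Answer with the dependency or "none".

Check CD → A: no single fragment contains all of {ACD}, and the restricted closure of {CD} across the fragments never reaches {A}.
AD → BC is preserved.
B → C is preserved.
A → D is preserved.
ACD → B is preserved.

CD -> A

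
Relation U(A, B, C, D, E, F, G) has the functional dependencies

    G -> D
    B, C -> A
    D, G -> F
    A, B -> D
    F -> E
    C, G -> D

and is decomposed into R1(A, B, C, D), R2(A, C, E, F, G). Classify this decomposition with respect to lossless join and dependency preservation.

lossy and not dependency-preserving

Lossless test: (A, C)⁺ = {A, C}, which is a superkey of neither fragment — lossy.
Dependency preservation: the restricted closure of {G} across the fragments never reaches {D}, so G → D cannot be enforced without a join — not preserved.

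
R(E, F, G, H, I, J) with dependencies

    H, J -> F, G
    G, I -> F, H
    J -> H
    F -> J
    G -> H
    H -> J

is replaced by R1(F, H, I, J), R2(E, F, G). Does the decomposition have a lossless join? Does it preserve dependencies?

lossy but dependency-preserving

Lossless test: (F)⁺ = {F, G, H, J}, which is a superkey of neither fragment — lossy.
Dependency preservation: H, J → F, G; G, I → F, H; G → H are not contained in any single fragment, but the restricted closure of each left-hand side across the fragments still reaches the right-hand side; the remaining FDs each lie inside some fragment. All dependencies are preserved.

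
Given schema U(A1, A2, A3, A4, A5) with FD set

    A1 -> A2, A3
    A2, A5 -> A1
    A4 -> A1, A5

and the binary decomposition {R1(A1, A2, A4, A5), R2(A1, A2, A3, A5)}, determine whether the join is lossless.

Yes

Common attributes: R1 ∩ R2 = {A1, A2, A5}.
Closure of {A1, A2, A5}: A1 → A2, A3 applies, adding A3. So (A1, A2, A5)⁺ = {A1, A2, A3, A5}.
This closure contains every attribute of R2, so R1 ∩ R2 → R2. The join is lossless.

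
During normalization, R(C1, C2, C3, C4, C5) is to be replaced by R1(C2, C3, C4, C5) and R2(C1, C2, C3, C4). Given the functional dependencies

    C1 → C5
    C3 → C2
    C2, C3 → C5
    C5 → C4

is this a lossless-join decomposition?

Common attributes: R1 ∩ R2 = {C2, C3, C4}.
Closure of {C2, C3, C4}: C2, C3 → C5 applies, adding C5. So (C2, C3, C4)⁺ = {C2, C3, C4, C5}.
This closure contains every attribute of R1, so R1 ∩ R2 → R1. The join is lossless.

Yes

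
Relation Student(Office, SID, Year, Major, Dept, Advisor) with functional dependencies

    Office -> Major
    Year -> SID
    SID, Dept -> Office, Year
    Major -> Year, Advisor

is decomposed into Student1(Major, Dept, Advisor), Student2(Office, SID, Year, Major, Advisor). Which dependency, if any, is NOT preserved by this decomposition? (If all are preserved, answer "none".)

SID, Dept -> Office, Year

Check SID, Dept → Office, Year: no single fragment contains all of {Office, SID, Year, Dept}, and the restricted closure of {SID, Dept} across the fragments never reaches {Office, Year}.
Office → Major is preserved.
Year → SID is preserved.
Major → Year, Advisor is preserved.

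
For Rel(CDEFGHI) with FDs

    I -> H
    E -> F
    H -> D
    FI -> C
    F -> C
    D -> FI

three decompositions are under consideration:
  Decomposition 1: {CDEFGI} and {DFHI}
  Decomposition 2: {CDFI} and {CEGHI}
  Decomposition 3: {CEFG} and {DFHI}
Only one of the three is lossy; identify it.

Decomposition 3

Decomposition 1: common = {DFI}, closure = {CDFHI} → lossless.
Decomposition 2: common = {CI}, closure = {CDFHI} → lossless.
Decomposition 3: common = {F}, closure = {CF} → lossy.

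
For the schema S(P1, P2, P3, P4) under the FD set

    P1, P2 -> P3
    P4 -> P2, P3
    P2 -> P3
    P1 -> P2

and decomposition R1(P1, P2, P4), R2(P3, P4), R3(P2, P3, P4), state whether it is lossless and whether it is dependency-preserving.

lossless and dependency-preserving

Lossless test (chase): Rows 1 and 2 agree on P4; apply P4→P2, P3 and equate their P2, P3 entries. Row 1 is now all distinguished symbols — the join is lossless.
Dependency preservation: P1, P2 → P3 is not contained in any single fragment, but the restricted closure of its left-hand side across the fragments still reaches the right-hand side; the remaining FDs each lie inside some fragment. All dependencies are preserved.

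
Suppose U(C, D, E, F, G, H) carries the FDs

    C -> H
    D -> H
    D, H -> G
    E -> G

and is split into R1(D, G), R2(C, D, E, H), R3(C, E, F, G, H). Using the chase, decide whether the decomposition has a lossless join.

No

Chase test. Columns are C, D, E, F, G, H; row i has aⱼ where attribute j ∈ Ri, else bᵢⱼ.
Initial tableau (one row per fragment):
  row 1: b11 a2 b13 b14 a5 b16
  row 2: a1 a2 a3 b24 b25 a6
  row 3: a1 b32 a3 a4 a5 a6
Rows 1 and 2 agree on D; apply D→H and equate their H entries.
Rows 1 and 2 agree on D, H; apply D, H→G and equate their G entries.
No row becomes fully distinguished — the join is lossy.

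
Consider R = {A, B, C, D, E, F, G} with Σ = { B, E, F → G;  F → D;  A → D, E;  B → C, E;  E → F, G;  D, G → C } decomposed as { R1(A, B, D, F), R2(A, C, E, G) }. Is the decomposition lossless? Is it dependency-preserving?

Lossless test: (A)⁺ = {A, C, D, E, F, G}, which contains all of one fragment — lossless.
Dependency preservation: the restricted closure of {B} across the fragments never reaches {C, E}, so B → C, E cannot be enforced without a join — not preserved.

lossless but not dependency-preserving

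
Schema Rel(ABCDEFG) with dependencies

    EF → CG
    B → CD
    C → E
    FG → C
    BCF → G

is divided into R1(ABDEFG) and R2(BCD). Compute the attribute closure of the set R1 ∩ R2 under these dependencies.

R1 ∩ R2 = {BD}.
B → CD applies, adding C
C → E applies, adding E
Closure: {BCDE}.

BCDE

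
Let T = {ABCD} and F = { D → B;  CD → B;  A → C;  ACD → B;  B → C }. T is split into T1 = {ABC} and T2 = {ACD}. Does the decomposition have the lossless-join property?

Common attributes: T1 ∩ T2 = {AC}.
No dependency enlarges {AC}, so (AC)⁺ = {AC}.
The closure contains neither all of T1 = {ABC} nor all of T2 = {ACD}, so the common attributes are not a superkey of either fragment. The join is lossy.

No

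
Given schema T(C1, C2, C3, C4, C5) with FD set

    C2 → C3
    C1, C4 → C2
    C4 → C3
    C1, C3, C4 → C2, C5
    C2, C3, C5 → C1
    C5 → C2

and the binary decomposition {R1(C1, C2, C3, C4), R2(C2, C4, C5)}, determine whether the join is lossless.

No

Common attributes: R1 ∩ R2 = {C2, C4}.
Closure of {C2, C4}: C2 → C3 applies, adding C3. So (C2, C4)⁺ = {C2, C3, C4}.
The closure contains neither all of R1 = {C1, C2, C3, C4} nor all of R2 = {C2, C4, C5}, so the common attributes are not a superkey of either fragment. The join is lossy.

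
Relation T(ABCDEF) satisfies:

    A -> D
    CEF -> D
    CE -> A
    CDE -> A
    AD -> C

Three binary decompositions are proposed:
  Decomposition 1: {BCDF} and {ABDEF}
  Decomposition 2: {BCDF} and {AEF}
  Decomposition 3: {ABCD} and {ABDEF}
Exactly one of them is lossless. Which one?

Decomposition 3

Decomposition 1: common = {BDF}, closure = {BDF} → lossy.
Decomposition 2: common = {F}, closure = {F} → lossy.
Decomposition 3: common = {ABD}, closure = {ABCD} → lossless.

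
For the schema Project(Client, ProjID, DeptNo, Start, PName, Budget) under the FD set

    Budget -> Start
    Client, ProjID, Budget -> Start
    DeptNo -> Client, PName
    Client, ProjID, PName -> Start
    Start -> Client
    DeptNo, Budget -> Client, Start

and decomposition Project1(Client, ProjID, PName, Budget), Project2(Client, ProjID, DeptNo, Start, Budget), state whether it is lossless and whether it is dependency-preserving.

lossy and not dependency-preserving

Lossless test: (Client, ProjID, Budget)⁺ = {Client, ProjID, Start, Budget}, which is a superkey of neither fragment — lossy.
Dependency preservation: the restricted closure of {DeptNo} across the fragments never reaches {Client, PName}, so DeptNo → Client, PName cannot be enforced without a join — not preserved.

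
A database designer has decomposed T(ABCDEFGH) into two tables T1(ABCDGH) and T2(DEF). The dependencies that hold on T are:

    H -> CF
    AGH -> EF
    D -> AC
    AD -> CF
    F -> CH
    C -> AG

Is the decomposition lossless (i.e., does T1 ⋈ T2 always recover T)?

Common attributes: T1 ∩ T2 = {D}.
Closure of {D}: D → AC applies, adding AC; AD → CF applies, adding F; F → CH applies, adding H; C → AG applies, adding G; AGH → EF applies, adding E. So (D)⁺ = {ACDEFGH}.
This closure contains every attribute of T2, so T1 ∩ T2 → T2. The join is lossless.

Yes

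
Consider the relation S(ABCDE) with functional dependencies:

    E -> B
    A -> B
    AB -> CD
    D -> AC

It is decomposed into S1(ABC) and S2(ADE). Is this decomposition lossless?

Common attributes: S1 ∩ S2 = {A}.
Closure of {A}: A → B applies, adding B; AB → CD applies, adding CD. So (A)⁺ = {ABCD}.
This closure contains every attribute of S1, so S1 ∩ S2 → S1. The join is lossless.

Yes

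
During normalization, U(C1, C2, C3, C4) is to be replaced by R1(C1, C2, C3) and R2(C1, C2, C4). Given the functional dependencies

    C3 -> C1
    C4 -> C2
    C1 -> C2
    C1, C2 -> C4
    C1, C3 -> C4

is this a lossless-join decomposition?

Common attributes: R1 ∩ R2 = {C1, C2}.
Closure of {C1, C2}: C1, C2 → C4 applies, adding C4. So (C1, C2)⁺ = {C1, C2, C4}.
This closure contains every attribute of R2, so R1 ∩ R2 → R2. The join is lossless.

Yes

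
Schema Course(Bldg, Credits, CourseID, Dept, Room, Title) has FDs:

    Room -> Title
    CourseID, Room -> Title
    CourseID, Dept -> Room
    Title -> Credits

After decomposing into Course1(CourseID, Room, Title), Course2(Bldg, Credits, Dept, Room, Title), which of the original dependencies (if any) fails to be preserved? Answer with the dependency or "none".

Check CourseID, Dept → Room: no single fragment contains all of {CourseID, Dept, Room}, and the restricted closure of {CourseID, Dept} across the fragments never reaches {Room}.
Room → Title is preserved.
CourseID, Room → Title is preserved.
Title → Credits is preserved.

CourseID, Dept -> Room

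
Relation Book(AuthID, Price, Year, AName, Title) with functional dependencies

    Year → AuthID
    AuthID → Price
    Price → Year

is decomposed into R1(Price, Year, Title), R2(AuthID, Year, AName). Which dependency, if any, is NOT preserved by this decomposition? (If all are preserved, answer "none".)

none

Year → AuthID lies within R2.
AuthID → Price: restricted closure across fragments reaches Price.
Price → Year lies within R1.
Every dependency is enforceable on the fragments, so the decomposition is dependency-preserving.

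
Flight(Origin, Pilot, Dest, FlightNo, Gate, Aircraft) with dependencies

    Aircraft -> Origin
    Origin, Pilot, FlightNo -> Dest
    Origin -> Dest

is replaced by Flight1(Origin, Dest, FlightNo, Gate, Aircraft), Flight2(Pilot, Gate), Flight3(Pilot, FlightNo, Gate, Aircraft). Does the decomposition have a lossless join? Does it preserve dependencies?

Lossless test (chase): Rows 1 and 3 agree on Aircraft; apply Aircraft→Origin and equate their Origin entries. Rows 1 and 3 agree on Origin; apply Origin→Dest and equate their Dest entries. Row 3 is now all distinguished symbols — the join is lossless.
Dependency preservation: Origin, Pilot, FlightNo → Dest is not contained in any single fragment, but the restricted closure of its left-hand side across the fragments still reaches the right-hand side; the remaining FDs each lie inside some fragment. All dependencies are preserved.

lossless and dependency-preserving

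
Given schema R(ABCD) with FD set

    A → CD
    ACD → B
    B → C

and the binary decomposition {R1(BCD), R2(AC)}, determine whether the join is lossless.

Common attributes: R1 ∩ R2 = {C}.
No dependency enlarges {C}, so (C)⁺ = {C}.
The closure contains neither all of R1 = {BCD} nor all of R2 = {AC}, so the common attributes are not a superkey of either fragment. The join is lossy.

No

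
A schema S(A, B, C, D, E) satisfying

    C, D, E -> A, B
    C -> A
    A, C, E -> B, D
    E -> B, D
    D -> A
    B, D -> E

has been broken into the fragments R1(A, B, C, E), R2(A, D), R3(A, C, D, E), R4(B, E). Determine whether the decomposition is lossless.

Chase test. Columns are A, B, C, D, E; row i has aⱼ where attribute j ∈ Ri, else bᵢⱼ.
Initial tableau (one row per fragment):
  row 1: a1 a2 a3 b14 a5
  row 2: a1 b22 b23 a4 b25
  row 3: a1 b32 a3 a4 a5
  row 4: b41 a2 b43 b44 a5
Rows 1 and 3 agree on A, C, E; apply A, C, E→B, D and equate their B, D entries.
Rows 1 and 4 agree on E; apply E→B, D and equate their B, D entries.
Rows 1 and 4 agree on D; apply D→A and equate their A entries.
Row 1 is now all distinguished symbols — the join is lossless.

Yes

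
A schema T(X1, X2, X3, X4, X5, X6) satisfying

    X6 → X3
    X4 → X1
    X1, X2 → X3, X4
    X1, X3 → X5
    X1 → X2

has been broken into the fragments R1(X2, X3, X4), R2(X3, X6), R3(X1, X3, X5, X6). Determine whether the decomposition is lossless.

No

Chase test. Columns are X1, X2, X3, X4, X5, X6; row i has aⱼ where attribute j ∈ Ri, else bᵢⱼ.
Initial tableau (one row per fragment):
  row 1: b11 a2 a3 a4 b15 b16
  row 2: b21 b22 a3 b24 b25 a6
  row 3: a1 b32 a3 b34 a5 a6
No row becomes fully distinguished — the join is lossy.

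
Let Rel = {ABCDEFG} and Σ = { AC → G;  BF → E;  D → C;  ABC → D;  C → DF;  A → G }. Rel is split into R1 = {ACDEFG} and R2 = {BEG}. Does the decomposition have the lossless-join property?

Common attributes: R1 ∩ R2 = {EG}.
No dependency enlarges {EG}, so (EG)⁺ = {EG}.
The closure contains neither all of R1 = {ACDEFG} nor all of R2 = {BEG}, so the common attributes are not a superkey of either fragment. The join is lossy.

No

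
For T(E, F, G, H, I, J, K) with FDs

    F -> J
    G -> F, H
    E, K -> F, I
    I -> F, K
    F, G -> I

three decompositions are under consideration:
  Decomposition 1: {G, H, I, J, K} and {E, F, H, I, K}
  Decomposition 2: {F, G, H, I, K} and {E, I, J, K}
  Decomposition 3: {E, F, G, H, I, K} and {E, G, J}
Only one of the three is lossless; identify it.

Decomposition 3

Decomposition 1: common = {H, I, K}, closure = {F, H, I, J, K} → lossy.
Decomposition 2: common = {I, K}, closure = {F, I, J, K} → lossy.
Decomposition 3: common = {E, G}, closure = {E, F, G, H, I, J, K} → lossless.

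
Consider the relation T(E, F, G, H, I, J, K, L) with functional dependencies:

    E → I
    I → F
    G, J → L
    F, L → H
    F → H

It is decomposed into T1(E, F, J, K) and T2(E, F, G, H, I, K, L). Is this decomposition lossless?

No

Common attributes: T1 ∩ T2 = {E, F, K}.
Closure of {E, F, K}: E → I applies, adding I; F → H applies, adding H. So (E, F, K)⁺ = {E, F, H, I, K}.
The closure contains neither all of T1 = {E, F, J, K} nor all of T2 = {E, F, G, H, I, K, L}, so the common attributes are not a superkey of either fragment. The join is lossy.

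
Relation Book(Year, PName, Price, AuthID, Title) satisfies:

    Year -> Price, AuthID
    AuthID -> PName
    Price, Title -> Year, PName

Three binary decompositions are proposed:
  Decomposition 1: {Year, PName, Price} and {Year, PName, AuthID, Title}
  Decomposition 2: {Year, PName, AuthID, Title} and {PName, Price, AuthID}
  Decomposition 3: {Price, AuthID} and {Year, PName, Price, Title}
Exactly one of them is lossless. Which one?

Decomposition 1: common = {Year, PName}, closure = {Year, PName, Price, AuthID} → lossless.
Decomposition 2: common = {PName, AuthID}, closure = {PName, AuthID} → lossy.
Decomposition 3: common = {Price}, closure = {Price} → lossy.

Decomposition 1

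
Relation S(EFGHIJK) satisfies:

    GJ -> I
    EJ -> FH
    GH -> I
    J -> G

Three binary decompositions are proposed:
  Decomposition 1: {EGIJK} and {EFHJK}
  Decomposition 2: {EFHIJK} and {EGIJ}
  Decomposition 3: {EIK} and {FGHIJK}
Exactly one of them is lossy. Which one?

Decomposition 1: common = {EJK}, closure = {EFGHIJK} → lossless.
Decomposition 2: common = {EIJ}, closure = {EFGHIJ} → lossless.
Decomposition 3: common = {IK}, closure = {IK} → lossy.

Decomposition 3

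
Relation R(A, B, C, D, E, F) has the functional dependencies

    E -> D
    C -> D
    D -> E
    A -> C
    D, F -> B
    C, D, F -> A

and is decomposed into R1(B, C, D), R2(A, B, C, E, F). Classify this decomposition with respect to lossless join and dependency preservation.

lossless but not dependency-preserving

Lossless test: (B, C)⁺ = {B, C, D, E}, which contains all of one fragment — lossless.
Dependency preservation: the restricted closure of {E} across the fragments never reaches {D}, so E → D cannot be enforced without a join — not preserved.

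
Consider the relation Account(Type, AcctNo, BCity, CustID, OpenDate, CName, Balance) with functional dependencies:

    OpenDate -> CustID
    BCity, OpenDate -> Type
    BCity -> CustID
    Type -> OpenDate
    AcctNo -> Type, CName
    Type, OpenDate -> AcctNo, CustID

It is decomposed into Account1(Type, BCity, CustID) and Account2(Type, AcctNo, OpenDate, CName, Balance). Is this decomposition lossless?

Common attributes: Account1 ∩ Account2 = {Type}.
Closure of {Type}: Type → OpenDate applies, adding OpenDate; Type, OpenDate → AcctNo, CustID applies, adding AcctNo, CustID; AcctNo → Type, CName applies, adding CName. So (Type)⁺ = {Type, AcctNo, CustID, OpenDate, CName}.
The closure contains neither all of Account1 = {Type, BCity, CustID} nor all of Account2 = {Type, AcctNo, OpenDate, CName, Balance}, so the common attributes are not a superkey of either fragment. The join is lossy.

No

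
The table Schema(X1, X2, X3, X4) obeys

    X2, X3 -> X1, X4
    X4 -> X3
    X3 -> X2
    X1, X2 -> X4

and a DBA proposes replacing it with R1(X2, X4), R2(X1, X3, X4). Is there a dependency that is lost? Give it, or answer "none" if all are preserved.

X1, X2 -> X4

Check X1, X2 → X4: no single fragment contains all of {X1, X2, X4}, and the restricted closure of {X1, X2} across the fragments never reaches {X4}.
X2, X3 → X1, X4 is preserved.
X4 → X3 is preserved.
X3 → X2 is preserved.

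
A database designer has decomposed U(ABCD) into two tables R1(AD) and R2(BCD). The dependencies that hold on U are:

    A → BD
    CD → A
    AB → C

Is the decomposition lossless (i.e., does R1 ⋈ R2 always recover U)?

No

Common attributes: R1 ∩ R2 = {D}.
No dependency enlarges {D}, so (D)⁺ = {D}.
The closure contains neither all of R1 = {AD} nor all of R2 = {BCD}, so the common attributes are not a superkey of either fragment. The join is lossy.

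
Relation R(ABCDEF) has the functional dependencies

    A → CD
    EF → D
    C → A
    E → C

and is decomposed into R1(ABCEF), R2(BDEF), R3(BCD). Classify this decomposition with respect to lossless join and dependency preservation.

Lossless test (chase): Rows 1 and 2 agree on EF; apply EF→D and equate their D entries. Rows 1 and 3 agree on C; apply C→A and equate their A entries. Rows 1 and 2 agree on E; apply E→C and equate their C entries. Rows 1 and 2 agree on C; apply C→A and equate their A entries. Row 1 is now all distinguished symbols — the join is lossless.
Dependency preservation: A → CD is not contained in any single fragment, but the restricted closure of its left-hand side across the fragments still reaches the right-hand side; the remaining FDs each lie inside some fragment. All dependencies are preserved.

lossless and dependency-preserving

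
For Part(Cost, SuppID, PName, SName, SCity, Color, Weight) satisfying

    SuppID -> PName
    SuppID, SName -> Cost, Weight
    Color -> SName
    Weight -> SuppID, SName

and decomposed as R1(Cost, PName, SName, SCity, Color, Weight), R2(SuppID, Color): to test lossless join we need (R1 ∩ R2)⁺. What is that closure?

R1 ∩ R2 = {Color}.
Color → SName applies, adding SName
Closure: {SName, Color}.

SName, Color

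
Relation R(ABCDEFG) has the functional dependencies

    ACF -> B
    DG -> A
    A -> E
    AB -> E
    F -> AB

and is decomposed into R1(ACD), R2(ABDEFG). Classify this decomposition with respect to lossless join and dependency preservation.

Lossless test: (AD)⁺ = {ADE}, which is a superkey of neither fragment — lossy.
Dependency preservation: ACF → B is not contained in any single fragment, but the restricted closure of its left-hand side across the fragments still reaches the right-hand side; the remaining FDs each lie inside some fragment. All dependencies are preserved.

lossy but dependency-preserving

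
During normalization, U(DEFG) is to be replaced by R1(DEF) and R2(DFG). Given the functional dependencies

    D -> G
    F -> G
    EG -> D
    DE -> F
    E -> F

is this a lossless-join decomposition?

Yes

Common attributes: R1 ∩ R2 = {DF}.
Closure of {DF}: D → G applies, adding G. So (DF)⁺ = {DFG}.
This closure contains every attribute of R2, so R1 ∩ R2 → R2. The join is lossless.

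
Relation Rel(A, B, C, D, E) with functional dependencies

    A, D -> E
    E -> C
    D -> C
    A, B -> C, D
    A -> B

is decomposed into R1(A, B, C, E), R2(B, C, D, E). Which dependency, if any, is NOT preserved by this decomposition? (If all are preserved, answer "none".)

A, B -> C, D

Check A, B → C, D: no single fragment contains all of {A, B, C, D}, and the restricted closure of {A, B} across the fragments never reaches {C, D}.
A, D → E is preserved.
E → C is preserved.
D → C is preserved.
A → B is preserved.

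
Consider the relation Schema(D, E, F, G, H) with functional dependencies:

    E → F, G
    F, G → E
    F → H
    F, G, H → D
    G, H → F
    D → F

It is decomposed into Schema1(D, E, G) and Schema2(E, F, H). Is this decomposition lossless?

Common attributes: Schema1 ∩ Schema2 = {E}.
Closure of {E}: E → F, G applies, adding F, G; F → H applies, adding H; F, G, H → D applies, adding D. So (E)⁺ = {D, E, F, G, H}.
This closure contains every attribute of Schema1, so Schema1 ∩ Schema2 → Schema1. The join is lossless.

Yes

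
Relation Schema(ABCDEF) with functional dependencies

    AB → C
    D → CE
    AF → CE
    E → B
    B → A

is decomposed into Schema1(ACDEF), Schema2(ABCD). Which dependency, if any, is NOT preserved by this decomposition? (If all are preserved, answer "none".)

E → B

Check E → B: no single fragment contains all of {BE}, and the restricted closure of {E} across the fragments never reaches {B}.
AB → C is preserved.
D → CE is preserved.
AF → CE is preserved.
B → A is preserved.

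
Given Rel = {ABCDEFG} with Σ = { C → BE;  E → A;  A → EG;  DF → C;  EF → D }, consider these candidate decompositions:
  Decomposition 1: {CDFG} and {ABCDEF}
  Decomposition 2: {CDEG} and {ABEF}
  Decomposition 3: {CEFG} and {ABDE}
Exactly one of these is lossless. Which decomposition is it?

Decomposition 1

Decomposition 1: common = {CDF}, closure = {ABCDEFG} → lossless.
Decomposition 2: common = {E}, closure = {AEG} → lossy.
Decomposition 3: common = {E}, closure = {AEG} → lossy.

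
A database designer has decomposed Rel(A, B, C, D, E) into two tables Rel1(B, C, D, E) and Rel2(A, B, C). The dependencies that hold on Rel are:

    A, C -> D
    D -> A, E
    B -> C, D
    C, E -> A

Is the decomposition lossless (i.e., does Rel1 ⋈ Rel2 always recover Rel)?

Yes

Common attributes: Rel1 ∩ Rel2 = {B, C}.
Closure of {B, C}: B → C, D applies, adding D; D → A, E applies, adding A, E. So (B, C)⁺ = {A, B, C, D, E}.
This closure contains every attribute of Rel1, so Rel1 ∩ Rel2 → Rel1. The join is lossless.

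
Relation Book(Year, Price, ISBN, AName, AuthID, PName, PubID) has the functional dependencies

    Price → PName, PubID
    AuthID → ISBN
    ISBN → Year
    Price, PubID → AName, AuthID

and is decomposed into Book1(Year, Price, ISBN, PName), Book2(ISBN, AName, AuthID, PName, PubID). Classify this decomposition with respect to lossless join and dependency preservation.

lossy and not dependency-preserving

Lossless test: (ISBN, PName)⁺ = {Year, ISBN, PName}, which is a superkey of neither fragment — lossy.
Dependency preservation: the restricted closure of {Price} across the fragments never reaches {PName, PubID}, so Price → PName, PubID cannot be enforced without a join — not preserved.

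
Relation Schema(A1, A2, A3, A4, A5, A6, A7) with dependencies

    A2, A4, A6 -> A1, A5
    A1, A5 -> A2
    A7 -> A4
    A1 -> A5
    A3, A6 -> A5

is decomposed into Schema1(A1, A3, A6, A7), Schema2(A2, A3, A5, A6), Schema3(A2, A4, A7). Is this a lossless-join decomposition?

No

Chase test. Columns are A1, A2, A3, A4, A5, A6, A7; row i has aⱼ where attribute j ∈ Schemai, else bᵢⱼ.
Initial tableau (one row per fragment):
  row 1: a1 b12 a3 b14 b15 a6 a7
  row 2: b21 a2 a3 b24 a5 a6 b27
  row 3: b31 a2 b33 a4 b35 b36 a7
Rows 1 and 3 agree on A7; apply A7→A4 and equate their A4 entries.
Rows 1 and 2 agree on A3, A6; apply A3, A6→A5 and equate their A5 entries.
No row becomes fully distinguished — the join is lossy.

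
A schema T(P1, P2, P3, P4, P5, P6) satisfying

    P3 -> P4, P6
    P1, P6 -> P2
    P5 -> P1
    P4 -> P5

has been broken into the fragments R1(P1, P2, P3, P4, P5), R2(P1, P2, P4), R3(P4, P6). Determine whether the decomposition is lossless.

Chase test. Columns are P1, P2, P3, P4, P5, P6; row i has aⱼ where attribute j ∈ Ri, else bᵢⱼ.
Initial tableau (one row per fragment):
  row 1: a1 a2 a3 a4 a5 b16
  row 2: a1 a2 b23 a4 b25 b26
  row 3: b31 b32 b33 a4 b35 a6
Rows 1 and 2 agree on P4; apply P4→P5 and equate their P5 entries.
Rows 1 and 3 agree on P4; apply P4→P5 and equate their P5 entries.
Rows 1 and 3 agree on P5; apply P5→P1 and equate their P1 entries.
No row becomes fully distinguished — the join is lossy.

No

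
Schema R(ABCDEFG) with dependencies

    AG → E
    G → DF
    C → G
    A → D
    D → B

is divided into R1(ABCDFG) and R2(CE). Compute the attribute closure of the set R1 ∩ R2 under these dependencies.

R1 ∩ R2 = {C}.
C → G applies, adding G
G → DF applies, adding DF
D → B applies, adding B
Closure: {BCDFG}.

BCDFG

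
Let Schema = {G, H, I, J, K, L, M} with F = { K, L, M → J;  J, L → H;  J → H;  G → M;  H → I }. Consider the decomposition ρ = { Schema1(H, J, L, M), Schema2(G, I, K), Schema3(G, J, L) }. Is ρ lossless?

No

Chase test. Columns are G, H, I, J, K, L, M; row i has aⱼ where attribute j ∈ Schemai, else bᵢⱼ.
Initial tableau (one row per fragment):
  row 1: b11 a2 b13 a4 b15 a6 a7
  row 2: a1 b22 a3 b24 a5 b26 b27
  row 3: a1 b32 b33 a4 b35 a6 b37
Rows 1 and 3 agree on J, L; apply J, L→H and equate their H entries.
Rows 2 and 3 agree on G; apply G→M and equate their M entries.
Rows 1 and 3 agree on H; apply H→I and equate their I entries.
No row becomes fully distinguished — the join is lossy.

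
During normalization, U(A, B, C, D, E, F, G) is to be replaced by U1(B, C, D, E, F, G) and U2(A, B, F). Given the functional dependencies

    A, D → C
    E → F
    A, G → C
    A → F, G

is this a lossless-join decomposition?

Common attributes: U1 ∩ U2 = {B, F}.
No dependency enlarges {B, F}, so (B, F)⁺ = {B, F}.
The closure contains neither all of U1 = {B, C, D, E, F, G} nor all of U2 = {A, B, F}, so the common attributes are not a superkey of either fragment. The join is lossy.

No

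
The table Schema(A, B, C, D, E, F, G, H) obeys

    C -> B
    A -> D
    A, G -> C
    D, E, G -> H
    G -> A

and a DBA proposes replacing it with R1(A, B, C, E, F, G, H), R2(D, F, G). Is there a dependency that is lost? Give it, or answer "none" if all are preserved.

Check A → D: no single fragment contains all of {A, D}, and the restricted closure of {A} across the fragments never reaches {D}.
C → B is preserved.
A, G → C is preserved.
D, E, G → H is preserved.
G → A is preserved.

A -> D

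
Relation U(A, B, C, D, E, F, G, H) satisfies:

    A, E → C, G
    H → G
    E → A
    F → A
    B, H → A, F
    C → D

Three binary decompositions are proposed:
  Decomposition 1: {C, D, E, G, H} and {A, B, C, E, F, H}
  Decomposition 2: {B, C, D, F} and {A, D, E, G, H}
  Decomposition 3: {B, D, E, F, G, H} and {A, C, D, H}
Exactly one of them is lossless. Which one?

Decomposition 1: common = {C, E, H}, closure = {A, C, D, E, G, H} → lossless.
Decomposition 2: common = {D}, closure = {D} → lossy.
Decomposition 3: common = {D, H}, closure = {D, G, H} → lossy.

Decomposition 1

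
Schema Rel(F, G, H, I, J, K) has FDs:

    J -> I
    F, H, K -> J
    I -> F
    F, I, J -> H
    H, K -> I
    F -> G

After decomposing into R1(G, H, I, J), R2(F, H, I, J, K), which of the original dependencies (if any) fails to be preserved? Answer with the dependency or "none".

F -> G

Check F → G: no single fragment contains all of {F, G}, and the restricted closure of {F} across the fragments never reaches {G}.
J → I is preserved.
F, H, K → J is preserved.
I → F is preserved.
F, I, J → H is preserved.
H, K → I is preserved.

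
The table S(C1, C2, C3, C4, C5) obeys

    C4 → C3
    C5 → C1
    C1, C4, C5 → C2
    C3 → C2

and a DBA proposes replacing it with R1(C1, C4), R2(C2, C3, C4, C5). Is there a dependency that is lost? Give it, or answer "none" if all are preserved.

C5 → C1

Check C5 → C1: no single fragment contains all of {C1, C5}, and the restricted closure of {C5} across the fragments never reaches {C1}.
C4 → C3 is preserved.
C1, C4, C5 → C2 is preserved.
C3 → C2 is preserved.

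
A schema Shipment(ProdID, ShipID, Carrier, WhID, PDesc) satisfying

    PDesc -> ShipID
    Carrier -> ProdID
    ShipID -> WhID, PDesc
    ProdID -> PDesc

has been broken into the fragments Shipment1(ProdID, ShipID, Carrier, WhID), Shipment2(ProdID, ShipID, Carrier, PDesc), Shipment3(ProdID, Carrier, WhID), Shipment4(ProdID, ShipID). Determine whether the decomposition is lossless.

Yes

Chase test. Columns are ProdID, ShipID, Carrier, WhID, PDesc; row i has aⱼ where attribute j ∈ Shipmenti, else bᵢⱼ.
Initial tableau (one row per fragment):
  row 1: a1 a2 a3 a4 b15
  row 2: a1 a2 a3 b24 a5
  row 3: a1 b32 a3 a4 b35
  row 4: a1 a2 b43 b44 b45
Rows 1 and 2 agree on ShipID; apply ShipID→WhID, PDesc and equate their WhID, PDesc entries.
Rows 1 and 4 agree on ShipID; apply ShipID→WhID, PDesc and equate their WhID, PDesc entries.
Rows 1 and 3 agree on ProdID; apply ProdID→PDesc and equate their PDesc entries.
Rows 1 and 3 agree on PDesc; apply PDesc→ShipID and equate their ShipID entries.
Row 1 is now all distinguished symbols — the join is lossless.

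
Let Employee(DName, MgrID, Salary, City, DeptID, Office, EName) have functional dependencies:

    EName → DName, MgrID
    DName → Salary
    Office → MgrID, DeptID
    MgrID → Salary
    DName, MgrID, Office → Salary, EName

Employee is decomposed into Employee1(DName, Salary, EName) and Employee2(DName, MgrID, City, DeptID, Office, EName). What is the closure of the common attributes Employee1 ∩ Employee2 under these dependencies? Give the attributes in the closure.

DName, MgrID, Salary, EName

Employee1 ∩ Employee2 = {DName, EName}.
EName → DName, MgrID applies, adding MgrID
DName → Salary applies, adding Salary
Closure: {DName, MgrID, Salary, EName}.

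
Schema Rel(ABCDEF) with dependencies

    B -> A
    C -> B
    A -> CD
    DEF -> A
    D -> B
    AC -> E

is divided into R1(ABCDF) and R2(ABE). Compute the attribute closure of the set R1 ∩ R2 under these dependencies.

R1 ∩ R2 = {AB}.
A → CD applies, adding CD
AC → E applies, adding E
Closure: {ABCDE}.

ABCDE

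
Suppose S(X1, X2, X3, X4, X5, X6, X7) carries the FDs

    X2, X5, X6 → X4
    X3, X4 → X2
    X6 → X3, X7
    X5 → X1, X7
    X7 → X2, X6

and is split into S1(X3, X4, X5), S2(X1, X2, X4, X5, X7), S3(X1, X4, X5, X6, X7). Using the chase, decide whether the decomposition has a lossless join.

Chase test. Columns are X1, X2, X3, X4, X5, X6, X7; row i has aⱼ where attribute j ∈ Si, else bᵢⱼ.
Initial tableau (one row per fragment):
  row 1: b11 b12 a3 a4 a5 b16 b17
  row 2: a1 a2 b23 a4 a5 b26 a7
  row 3: a1 b32 b33 a4 a5 a6 a7
Rows 1 and 2 agree on X5; apply X5→X1, X7 and equate their X1, X7 entries.
Rows 1 and 2 agree on X7; apply X7→X2, X6 and equate their X2, X6 entries.
Rows 1 and 3 agree on X7; apply X7→X2, X6 and equate their X2, X6 entries.
Rows 1 and 2 agree on X6; apply X6→X3, X7 and equate their X3, X7 entries.
Rows 1 and 3 agree on X6; apply X6→X3, X7 and equate their X3, X7 entries.
Row 1 is now all distinguished symbols — the join is lossless.

Yes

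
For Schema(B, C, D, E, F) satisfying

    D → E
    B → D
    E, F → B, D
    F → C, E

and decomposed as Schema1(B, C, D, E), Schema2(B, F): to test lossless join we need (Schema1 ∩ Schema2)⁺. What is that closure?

Schema1 ∩ Schema2 = {B}.
B → D applies, adding D
D → E applies, adding E
Closure: {B, D, E}.

B, D, E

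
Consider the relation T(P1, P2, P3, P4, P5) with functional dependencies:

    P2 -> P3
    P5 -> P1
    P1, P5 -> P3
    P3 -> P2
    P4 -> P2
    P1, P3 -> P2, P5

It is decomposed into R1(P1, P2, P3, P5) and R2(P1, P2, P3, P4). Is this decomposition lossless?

Yes

Common attributes: R1 ∩ R2 = {P1, P2, P3}.
Closure of {P1, P2, P3}: P1, P3 → P2, P5 applies, adding P5. So (P1, P2, P3)⁺ = {P1, P2, P3, P5}.
This closure contains every attribute of R1, so R1 ∩ R2 → R1. The join is lossless.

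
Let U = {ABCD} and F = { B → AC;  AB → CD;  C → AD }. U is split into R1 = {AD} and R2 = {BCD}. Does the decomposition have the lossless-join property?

No

Common attributes: R1 ∩ R2 = {D}.
No dependency enlarges {D}, so (D)⁺ = {D}.
The closure contains neither all of R1 = {AD} nor all of R2 = {BCD}, so the common attributes are not a superkey of either fragment. The join is lossy.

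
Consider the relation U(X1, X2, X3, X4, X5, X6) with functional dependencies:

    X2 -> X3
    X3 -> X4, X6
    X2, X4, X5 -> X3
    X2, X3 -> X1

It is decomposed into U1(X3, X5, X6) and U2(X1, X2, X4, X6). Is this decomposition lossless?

Common attributes: U1 ∩ U2 = {X6}.
No dependency enlarges {X6}, so (X6)⁺ = {X6}.
The closure contains neither all of U1 = {X3, X5, X6} nor all of U2 = {X1, X2, X4, X6}, so the common attributes are not a superkey of either fragment. The join is lossy.

No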